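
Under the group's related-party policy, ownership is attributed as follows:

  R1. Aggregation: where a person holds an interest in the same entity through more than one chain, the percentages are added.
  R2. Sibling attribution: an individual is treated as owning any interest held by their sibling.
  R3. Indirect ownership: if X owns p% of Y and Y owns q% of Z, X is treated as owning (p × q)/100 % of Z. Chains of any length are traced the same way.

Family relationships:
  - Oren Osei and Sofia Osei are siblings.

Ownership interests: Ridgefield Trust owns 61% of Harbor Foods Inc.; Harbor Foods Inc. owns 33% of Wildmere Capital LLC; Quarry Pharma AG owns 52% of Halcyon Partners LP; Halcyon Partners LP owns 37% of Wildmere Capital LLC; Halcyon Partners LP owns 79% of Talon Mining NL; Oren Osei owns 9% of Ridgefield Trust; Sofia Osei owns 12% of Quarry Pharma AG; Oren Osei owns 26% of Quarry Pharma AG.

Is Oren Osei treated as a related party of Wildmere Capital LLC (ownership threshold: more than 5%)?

By sibling attribution (R2), Oren Osei is treated as also owning Sofia Osei's interest in Quarry Pharma AG, giving 26% + 12% = 38%.
Chain via Quarry Pharma AG → Halcyon Partners LP (R3): 38% × 52% × 37% = 7.3112% of Wildmere Capital LLC.
Chain via Ridgefield Trust → Harbor Foods Inc. (R3): 9% × 61% × 33% = 1.8117% of Wildmere Capital LLC.
Aggregating (R1): 7.3112% + 1.8117% = 9.1229%.
9.1229% exceeds the 5% threshold, so Oren is a related party to Wildmere Capital LLC.

Yes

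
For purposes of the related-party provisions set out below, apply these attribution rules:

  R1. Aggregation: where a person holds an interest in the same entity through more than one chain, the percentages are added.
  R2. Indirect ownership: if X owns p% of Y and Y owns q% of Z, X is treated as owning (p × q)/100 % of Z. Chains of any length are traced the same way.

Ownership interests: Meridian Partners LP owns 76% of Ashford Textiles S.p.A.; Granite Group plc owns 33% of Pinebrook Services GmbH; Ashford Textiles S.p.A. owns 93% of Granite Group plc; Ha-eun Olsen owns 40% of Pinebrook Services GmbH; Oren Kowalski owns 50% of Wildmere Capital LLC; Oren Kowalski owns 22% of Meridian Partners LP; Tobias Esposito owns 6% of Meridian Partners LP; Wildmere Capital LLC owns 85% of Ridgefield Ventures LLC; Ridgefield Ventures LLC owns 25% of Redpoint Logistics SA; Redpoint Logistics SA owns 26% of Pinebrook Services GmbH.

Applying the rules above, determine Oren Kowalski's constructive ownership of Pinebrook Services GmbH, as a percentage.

7.893868%

Chain via Wildmere Capital LLC → Ridgefield Ventures LLC → Redpoint Logistics SA (R2): 50% × 85% × 25% × 26% = 2.7625% of Pinebrook Services GmbH.
Chain via Meridian Partners LP → Ashford Textiles S.p.A. → Granite Group plc (R2): 22% × 76% × 93% × 33% = 5.131368% of Pinebrook Services GmbH.
Aggregating (R1): 2.7625% + 5.131368% = 7.893868%.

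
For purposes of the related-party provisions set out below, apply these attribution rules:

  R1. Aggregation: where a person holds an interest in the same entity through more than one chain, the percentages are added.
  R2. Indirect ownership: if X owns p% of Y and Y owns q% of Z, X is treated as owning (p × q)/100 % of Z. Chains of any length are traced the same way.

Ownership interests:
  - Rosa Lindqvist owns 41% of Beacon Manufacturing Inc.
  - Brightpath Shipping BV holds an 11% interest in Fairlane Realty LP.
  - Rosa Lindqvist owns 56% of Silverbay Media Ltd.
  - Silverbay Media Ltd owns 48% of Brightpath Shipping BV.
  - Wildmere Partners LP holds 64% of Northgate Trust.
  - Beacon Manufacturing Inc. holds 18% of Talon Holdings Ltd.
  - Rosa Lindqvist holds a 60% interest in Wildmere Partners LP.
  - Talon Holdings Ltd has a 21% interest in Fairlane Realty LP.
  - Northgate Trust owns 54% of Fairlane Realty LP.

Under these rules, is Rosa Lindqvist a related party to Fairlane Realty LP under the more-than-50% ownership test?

No

Chain via Silverbay Media Ltd → Brightpath Shipping BV (R2): 56% × 48% × 11% = 2.9568% of Fairlane Realty LP.
Chain via Wildmere Partners LP → Northgate Trust (R2): 60% × 64% × 54% = 20.736% of Fairlane Realty LP.
Chain via Beacon Manufacturing Inc. → Talon Holdings Ltd (R2): 41% × 18% × 21% = 1.5498% of Fairlane Realty LP.
Aggregating (R1): 2.9568% + 20.736% + 1.5498% = 25.2426%.
25.2426% does not exceed the 50% threshold, so Rosa is not a related party to Fairlane Realty LP.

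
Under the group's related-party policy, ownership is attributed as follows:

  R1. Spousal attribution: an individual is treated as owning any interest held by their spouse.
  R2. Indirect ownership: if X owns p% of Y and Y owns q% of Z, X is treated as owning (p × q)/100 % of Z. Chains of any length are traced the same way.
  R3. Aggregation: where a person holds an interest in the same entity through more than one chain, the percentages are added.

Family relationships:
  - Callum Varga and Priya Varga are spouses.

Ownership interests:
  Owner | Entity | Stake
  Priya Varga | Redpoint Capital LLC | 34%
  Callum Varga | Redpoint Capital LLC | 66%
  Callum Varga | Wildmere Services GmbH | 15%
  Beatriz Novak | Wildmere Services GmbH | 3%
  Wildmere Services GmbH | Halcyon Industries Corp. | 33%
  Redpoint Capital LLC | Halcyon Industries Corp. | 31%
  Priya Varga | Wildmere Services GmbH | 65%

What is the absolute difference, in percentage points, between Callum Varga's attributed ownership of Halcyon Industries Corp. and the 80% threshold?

By spousal attribution (R1), Callum Varga is treated as also owning Priya Varga's interest in Redpoint Capital LLC, giving 66% + 34% = 100%.
By spousal attribution (R1), Callum Varga is treated as also owning Priya Varga's interest in Wildmere Services GmbH, giving 15% + 65% = 80%.
Chain via Redpoint Capital LLC (R2): 100% × 31% = 31% of Halcyon Industries Corp.
Chain via Wildmere Services GmbH (R2): 80% × 33% = 26.4% of Halcyon Industries Corp.
Aggregating (R3): 31% + 26.4% = 57.4%.
57.4% falls short of the 80% threshold by 22.6 percentage points.

22.6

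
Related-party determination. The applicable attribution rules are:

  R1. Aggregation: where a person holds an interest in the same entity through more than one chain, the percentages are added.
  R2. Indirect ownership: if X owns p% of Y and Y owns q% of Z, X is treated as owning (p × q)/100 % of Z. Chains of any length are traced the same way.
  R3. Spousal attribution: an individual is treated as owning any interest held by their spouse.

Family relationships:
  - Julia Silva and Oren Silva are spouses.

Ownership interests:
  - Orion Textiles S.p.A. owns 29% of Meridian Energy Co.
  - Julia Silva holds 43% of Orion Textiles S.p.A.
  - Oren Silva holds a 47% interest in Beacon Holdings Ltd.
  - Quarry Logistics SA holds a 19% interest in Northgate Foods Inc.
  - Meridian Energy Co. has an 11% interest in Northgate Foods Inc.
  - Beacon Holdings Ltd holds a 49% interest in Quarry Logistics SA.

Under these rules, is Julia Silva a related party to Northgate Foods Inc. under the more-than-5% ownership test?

Yes

By spousal attribution (R3), Julia Silva is treated as owning Oren Silva's 47% interest in Beacon Holdings Ltd.
Chain via Orion Textiles S.p.A. → Meridian Energy Co. (R2): 43% × 29% × 11% = 1.3717% of Northgate Foods Inc.
Chain via Beacon Holdings Ltd → Quarry Logistics SA (R2): 47% × 49% × 19% = 4.3757% of Northgate Foods Inc.
Aggregating (R1): 1.3717% + 4.3757% = 5.7474%.
5.7474% exceeds the 5% threshold, so Julia is a related party to Northgate Foods Inc.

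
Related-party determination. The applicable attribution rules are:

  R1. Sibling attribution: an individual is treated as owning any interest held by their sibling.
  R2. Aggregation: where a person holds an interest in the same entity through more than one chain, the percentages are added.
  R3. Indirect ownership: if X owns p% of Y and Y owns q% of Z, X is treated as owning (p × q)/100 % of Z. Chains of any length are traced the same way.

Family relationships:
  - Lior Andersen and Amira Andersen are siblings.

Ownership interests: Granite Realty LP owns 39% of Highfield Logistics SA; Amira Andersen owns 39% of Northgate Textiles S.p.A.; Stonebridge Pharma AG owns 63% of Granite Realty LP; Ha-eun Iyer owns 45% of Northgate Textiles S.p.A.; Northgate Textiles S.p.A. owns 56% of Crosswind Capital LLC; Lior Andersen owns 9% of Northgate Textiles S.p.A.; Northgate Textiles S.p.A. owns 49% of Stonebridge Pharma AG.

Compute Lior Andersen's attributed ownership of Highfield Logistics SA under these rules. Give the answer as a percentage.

By sibling attribution (R1), Lior Andersen is treated as also owning Amira Andersen's interest in Northgate Textiles S.p.A, giving 9% + 39% = 48%.
Chain via Northgate Textiles S.p.A. → Stonebridge Pharma AG → Granite Realty LP (R3): 48% × 49% × 63% × 39% = 5.778864% of Highfield Logistics SA.

5.778864%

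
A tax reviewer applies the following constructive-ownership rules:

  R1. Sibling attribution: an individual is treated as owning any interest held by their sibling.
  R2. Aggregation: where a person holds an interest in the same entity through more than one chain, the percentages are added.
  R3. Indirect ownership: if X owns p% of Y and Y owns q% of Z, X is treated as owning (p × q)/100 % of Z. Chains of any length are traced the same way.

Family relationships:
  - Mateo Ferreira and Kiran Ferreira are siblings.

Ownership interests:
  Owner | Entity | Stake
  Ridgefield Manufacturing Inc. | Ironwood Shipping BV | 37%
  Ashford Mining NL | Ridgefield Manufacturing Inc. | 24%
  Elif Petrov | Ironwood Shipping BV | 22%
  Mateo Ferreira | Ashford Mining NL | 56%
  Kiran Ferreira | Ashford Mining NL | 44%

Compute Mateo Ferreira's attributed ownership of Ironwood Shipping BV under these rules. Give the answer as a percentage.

8.88%

By sibling attribution (R1), Mateo Ferreira is treated as also owning Kiran Ferreira's interest in Ashford Mining NL, giving 56% + 44% = 100%.
Chain via Ashford Mining NL → Ridgefield Manufacturing Inc. (R3): 100% × 24% × 37% = 8.88% of Ironwood Shipping BV.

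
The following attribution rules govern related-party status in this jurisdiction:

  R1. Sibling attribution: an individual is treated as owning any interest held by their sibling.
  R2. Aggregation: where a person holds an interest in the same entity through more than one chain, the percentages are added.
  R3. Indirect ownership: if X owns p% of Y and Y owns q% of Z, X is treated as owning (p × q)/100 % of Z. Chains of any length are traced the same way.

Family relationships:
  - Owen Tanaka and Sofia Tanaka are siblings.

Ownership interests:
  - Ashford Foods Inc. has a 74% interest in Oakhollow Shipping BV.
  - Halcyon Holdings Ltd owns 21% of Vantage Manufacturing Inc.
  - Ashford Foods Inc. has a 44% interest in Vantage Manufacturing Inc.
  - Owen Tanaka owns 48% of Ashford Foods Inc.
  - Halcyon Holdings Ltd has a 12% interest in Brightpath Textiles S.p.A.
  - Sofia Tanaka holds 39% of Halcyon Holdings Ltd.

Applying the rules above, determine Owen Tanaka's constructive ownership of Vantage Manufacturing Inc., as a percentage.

29.31%

By sibling attribution (R1), Owen Tanaka is treated as owning Sofia Tanaka's 39% interest in Halcyon Holdings Ltd.
Chain via Ashford Foods Inc. (R3): 48% × 44% = 21.12% of Vantage Manufacturing Inc.
Chain via Halcyon Holdings Ltd (R3): 39% × 21% = 8.19% of Vantage Manufacturing Inc.
Aggregating (R2): 21.12% + 8.19% = 29.31%.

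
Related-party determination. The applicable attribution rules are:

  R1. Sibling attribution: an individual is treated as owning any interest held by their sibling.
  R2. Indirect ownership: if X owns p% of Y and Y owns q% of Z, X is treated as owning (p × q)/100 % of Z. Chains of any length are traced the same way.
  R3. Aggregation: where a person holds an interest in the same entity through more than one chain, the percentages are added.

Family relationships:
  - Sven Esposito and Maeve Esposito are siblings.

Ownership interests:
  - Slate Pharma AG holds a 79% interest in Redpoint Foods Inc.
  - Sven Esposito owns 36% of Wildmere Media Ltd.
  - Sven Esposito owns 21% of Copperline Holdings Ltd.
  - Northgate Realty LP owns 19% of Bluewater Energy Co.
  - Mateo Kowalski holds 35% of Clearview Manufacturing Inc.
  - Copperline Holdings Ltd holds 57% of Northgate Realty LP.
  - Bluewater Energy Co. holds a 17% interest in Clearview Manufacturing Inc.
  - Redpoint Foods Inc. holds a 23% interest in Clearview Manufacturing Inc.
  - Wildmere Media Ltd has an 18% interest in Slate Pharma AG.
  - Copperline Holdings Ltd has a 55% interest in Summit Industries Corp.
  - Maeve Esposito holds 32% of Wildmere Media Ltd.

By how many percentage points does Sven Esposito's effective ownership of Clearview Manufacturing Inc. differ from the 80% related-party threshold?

By sibling attribution (R1), Sven Esposito is treated as also owning Maeve Esposito's interest in Wildmere Media Ltd, giving 36% + 32% = 68%.
Chain via Wildmere Media Ltd → Slate Pharma AG → Redpoint Foods Inc. (R2): 68% × 18% × 79% × 23% = 2.224008% of Clearview Manufacturing Inc.
Chain via Copperline Holdings Ltd → Northgate Realty LP → Bluewater Energy Co. (R2): 21% × 57% × 19% × 17% = 0.386631% of Clearview Manufacturing Inc.
Aggregating (R3): 2.224008% + 0.386631% = 2.610639%.
2.610639% falls short of the 80% threshold by 77.389361 percentage points.

77.389361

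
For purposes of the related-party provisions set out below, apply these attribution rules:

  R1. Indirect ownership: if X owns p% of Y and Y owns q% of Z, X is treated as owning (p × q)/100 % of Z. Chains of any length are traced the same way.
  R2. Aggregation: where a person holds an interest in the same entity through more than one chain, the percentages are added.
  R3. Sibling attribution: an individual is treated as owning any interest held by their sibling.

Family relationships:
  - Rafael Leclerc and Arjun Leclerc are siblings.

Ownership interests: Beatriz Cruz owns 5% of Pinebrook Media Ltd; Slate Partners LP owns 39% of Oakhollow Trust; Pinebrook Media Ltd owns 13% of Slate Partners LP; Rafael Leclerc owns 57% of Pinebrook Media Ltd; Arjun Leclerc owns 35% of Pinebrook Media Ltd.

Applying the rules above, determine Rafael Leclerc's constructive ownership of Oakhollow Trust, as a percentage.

By sibling attribution (R3), Rafael Leclerc is treated as also owning Arjun Leclerc's interest in Pinebrook Media Ltd, giving 57% + 35% = 92%.
Chain via Pinebrook Media Ltd → Slate Partners LP (R1): 92% × 13% × 39% = 4.6644% of Oakhollow Trust.

4.6644%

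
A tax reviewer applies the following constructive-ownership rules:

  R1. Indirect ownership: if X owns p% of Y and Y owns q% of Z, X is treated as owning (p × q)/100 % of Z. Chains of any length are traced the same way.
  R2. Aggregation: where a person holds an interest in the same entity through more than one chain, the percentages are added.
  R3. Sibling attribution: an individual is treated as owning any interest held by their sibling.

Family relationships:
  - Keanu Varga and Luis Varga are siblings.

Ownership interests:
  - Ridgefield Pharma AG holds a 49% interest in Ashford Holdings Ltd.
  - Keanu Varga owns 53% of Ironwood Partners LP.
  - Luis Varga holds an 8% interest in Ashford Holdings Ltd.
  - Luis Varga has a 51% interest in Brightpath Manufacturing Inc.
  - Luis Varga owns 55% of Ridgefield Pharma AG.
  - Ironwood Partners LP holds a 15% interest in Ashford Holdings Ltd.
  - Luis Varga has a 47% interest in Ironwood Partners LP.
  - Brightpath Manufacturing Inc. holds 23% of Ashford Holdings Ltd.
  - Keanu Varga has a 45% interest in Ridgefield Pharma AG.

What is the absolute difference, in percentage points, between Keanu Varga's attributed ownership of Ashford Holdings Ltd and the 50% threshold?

By sibling attribution (R3), Keanu Varga is treated as also owning Luis Varga's interest in Ironwood Partners LP, giving 53% + 47% = 100%.
By sibling attribution (R3), Keanu Varga is treated as also owning Luis Varga's interest in Ridgefield Pharma AG, giving 45% + 55% = 100%.
By sibling attribution (R3), Keanu Varga is treated as owning Luis Varga's 51% interest in Brightpath Manufacturing Inc.
By sibling attribution (R3), Keanu Varga is treated as owning Luis Varga's 8% interest in Ashford Holdings Ltd.
Chain via Ironwood Partners LP (R1): 100% × 15% = 15% of Ashford Holdings Ltd.
Chain via Ridgefield Pharma AG (R1): 100% × 49% = 49% of Ashford Holdings Ltd.
Chain via Brightpath Manufacturing Inc. (R1): 51% × 23% = 11.73% of Ashford Holdings Ltd.
Direct interest in Ashford Holdings Ltd: 8%.
Aggregating (R2): 15% + 49% + 11.73% + 8% = 83.73%.
83.73% exceeds the 50% threshold by 33.73 percentage points.

33.73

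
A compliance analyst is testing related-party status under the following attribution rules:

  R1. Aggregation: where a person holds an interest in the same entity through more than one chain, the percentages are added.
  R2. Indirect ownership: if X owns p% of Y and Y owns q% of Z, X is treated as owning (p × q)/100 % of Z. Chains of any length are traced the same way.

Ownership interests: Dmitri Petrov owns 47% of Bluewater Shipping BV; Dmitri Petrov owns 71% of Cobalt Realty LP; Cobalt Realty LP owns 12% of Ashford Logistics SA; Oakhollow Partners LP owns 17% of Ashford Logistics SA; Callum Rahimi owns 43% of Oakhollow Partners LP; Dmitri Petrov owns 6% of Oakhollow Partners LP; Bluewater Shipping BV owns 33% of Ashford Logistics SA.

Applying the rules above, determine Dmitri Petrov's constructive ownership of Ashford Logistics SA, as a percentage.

Chain via Cobalt Realty LP (R2): 71% × 12% = 8.52% of Ashford Logistics SA.
Chain via Bluewater Shipping BV (R2): 47% × 33% = 15.51% of Ashford Logistics SA.
Chain via Oakhollow Partners LP (R2): 6% × 17% = 1.02% of Ashford Logistics SA.
Aggregating (R1): 8.52% + 15.51% + 1.02% = 25.05%.

25.05%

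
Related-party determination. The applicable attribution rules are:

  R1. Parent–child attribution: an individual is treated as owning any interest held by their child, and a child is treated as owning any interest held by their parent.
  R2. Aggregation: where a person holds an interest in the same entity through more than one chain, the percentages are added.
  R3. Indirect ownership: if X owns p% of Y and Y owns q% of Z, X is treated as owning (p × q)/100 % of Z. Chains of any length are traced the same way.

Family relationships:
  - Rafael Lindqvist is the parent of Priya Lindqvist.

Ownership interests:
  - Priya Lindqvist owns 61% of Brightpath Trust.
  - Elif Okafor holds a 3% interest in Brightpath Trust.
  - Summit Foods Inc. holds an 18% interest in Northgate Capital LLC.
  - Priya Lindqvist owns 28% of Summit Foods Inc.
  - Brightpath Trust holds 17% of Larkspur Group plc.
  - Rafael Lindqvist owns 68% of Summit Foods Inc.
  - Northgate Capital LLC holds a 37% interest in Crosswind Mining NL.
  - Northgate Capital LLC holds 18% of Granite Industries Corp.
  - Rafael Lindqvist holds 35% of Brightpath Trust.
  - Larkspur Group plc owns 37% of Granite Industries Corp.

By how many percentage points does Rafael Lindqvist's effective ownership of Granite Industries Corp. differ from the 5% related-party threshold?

4.1488

By parent–child attribution (R1), Rafael Lindqvist is treated as also owning Priya Lindqvist's interest in Summit Foods Inc, giving 68% + 28% = 96%.
By parent–child attribution (R1), Rafael Lindqvist is treated as also owning Priya Lindqvist's interest in Brightpath Trust, giving 35% + 61% = 96%.
Chain via Summit Foods Inc. → Northgate Capital LLC (R3): 96% × 18% × 18% = 3.1104% of Granite Industries Corp.
Chain via Brightpath Trust → Larkspur Group plc (R3): 96% × 17% × 37% = 6.0384% of Granite Industries Corp.
Aggregating (R2): 3.1104% + 6.0384% = 9.1488%.
9.1488% exceeds the 5% threshold by 4.1488 percentage points.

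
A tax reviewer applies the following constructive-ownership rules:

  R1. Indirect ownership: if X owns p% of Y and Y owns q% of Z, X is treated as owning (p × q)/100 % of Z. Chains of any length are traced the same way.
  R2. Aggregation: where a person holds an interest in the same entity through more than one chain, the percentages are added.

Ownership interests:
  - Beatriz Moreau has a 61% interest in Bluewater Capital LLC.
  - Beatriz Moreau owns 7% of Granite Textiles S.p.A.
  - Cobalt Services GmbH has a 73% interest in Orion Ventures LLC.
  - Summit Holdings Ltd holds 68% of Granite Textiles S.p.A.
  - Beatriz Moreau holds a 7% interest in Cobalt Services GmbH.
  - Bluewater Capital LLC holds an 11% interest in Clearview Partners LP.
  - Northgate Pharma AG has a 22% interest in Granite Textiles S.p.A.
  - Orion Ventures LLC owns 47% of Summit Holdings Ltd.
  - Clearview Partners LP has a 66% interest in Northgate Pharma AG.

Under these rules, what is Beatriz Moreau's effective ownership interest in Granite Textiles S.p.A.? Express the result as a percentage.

9.607448%

Chain via Cobalt Services GmbH → Orion Ventures LLC → Summit Holdings Ltd (R1): 7% × 73% × 47% × 68% = 1.633156% of Granite Textiles S.p.A.
Chain via Bluewater Capital LLC → Clearview Partners LP → Northgate Pharma AG (R1): 61% × 11% × 66% × 22% = 0.974292% of Granite Textiles S.p.A.
Direct interest in Granite Textiles S.p.A: 7%.
Aggregating (R2): 1.633156% + 0.974292% + 7% = 9.607448%.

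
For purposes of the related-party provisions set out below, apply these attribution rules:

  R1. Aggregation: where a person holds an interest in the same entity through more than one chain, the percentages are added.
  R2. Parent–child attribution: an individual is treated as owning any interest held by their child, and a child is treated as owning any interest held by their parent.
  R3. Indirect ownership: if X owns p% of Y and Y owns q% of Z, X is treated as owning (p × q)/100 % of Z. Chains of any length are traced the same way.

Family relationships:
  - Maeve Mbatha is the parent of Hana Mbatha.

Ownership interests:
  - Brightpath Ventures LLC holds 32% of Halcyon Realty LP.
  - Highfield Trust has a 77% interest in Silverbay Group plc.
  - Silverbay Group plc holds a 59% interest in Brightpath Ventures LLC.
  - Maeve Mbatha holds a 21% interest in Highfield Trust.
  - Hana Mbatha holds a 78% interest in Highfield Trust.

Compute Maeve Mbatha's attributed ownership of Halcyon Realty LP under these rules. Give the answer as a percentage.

By parent–child attribution (R2), Maeve Mbatha is treated as also owning Hana Mbatha's interest in Highfield Trust, giving 21% + 78% = 99%.
Chain via Highfield Trust → Silverbay Group plc → Brightpath Ventures LLC (R3): 99% × 77% × 59% × 32% = 14.392224% of Halcyon Realty LP.

14.392224%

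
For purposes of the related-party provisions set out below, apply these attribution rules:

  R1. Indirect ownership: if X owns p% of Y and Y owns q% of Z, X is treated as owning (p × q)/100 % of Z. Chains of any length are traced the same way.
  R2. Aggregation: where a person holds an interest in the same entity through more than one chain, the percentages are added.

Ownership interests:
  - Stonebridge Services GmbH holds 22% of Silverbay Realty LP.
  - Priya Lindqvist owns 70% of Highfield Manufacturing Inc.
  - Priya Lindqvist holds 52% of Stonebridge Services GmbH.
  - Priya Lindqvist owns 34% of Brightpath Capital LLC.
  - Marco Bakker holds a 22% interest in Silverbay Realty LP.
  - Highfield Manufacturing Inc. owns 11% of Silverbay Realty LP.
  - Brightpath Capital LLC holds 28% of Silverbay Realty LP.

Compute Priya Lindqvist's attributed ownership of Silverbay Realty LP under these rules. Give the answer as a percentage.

Chain via Stonebridge Services GmbH (R1): 52% × 22% = 11.44% of Silverbay Realty LP.
Chain via Brightpath Capital LLC (R1): 34% × 28% = 9.52% of Silverbay Realty LP.
Chain via Highfield Manufacturing Inc. (R1): 70% × 11% = 7.7% of Silverbay Realty LP.
Aggregating (R2): 11.44% + 9.52% + 7.7% = 28.66%.

28.66%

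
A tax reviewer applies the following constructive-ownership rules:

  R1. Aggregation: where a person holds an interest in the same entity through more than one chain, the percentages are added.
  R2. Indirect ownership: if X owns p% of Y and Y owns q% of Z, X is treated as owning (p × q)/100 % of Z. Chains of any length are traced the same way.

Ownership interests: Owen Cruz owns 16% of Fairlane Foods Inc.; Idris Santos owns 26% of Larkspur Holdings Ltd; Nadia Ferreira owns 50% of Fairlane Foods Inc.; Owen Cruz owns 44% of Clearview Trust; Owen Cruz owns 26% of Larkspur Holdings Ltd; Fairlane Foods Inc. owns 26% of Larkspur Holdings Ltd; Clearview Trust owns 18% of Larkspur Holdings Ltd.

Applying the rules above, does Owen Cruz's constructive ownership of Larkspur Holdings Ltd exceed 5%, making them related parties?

Yes

Chain via Clearview Trust (R2): 44% × 18% = 7.92% of Larkspur Holdings Ltd.
Chain via Fairlane Foods Inc. (R2): 16% × 26% = 4.16% of Larkspur Holdings Ltd.
Direct interest in Larkspur Holdings Ltd: 26%.
Aggregating (R1): 7.92% + 4.16% + 26% = 38.08%.
38.08% exceeds the 5% threshold, so Owen is a related party to Larkspur Holdings Ltd.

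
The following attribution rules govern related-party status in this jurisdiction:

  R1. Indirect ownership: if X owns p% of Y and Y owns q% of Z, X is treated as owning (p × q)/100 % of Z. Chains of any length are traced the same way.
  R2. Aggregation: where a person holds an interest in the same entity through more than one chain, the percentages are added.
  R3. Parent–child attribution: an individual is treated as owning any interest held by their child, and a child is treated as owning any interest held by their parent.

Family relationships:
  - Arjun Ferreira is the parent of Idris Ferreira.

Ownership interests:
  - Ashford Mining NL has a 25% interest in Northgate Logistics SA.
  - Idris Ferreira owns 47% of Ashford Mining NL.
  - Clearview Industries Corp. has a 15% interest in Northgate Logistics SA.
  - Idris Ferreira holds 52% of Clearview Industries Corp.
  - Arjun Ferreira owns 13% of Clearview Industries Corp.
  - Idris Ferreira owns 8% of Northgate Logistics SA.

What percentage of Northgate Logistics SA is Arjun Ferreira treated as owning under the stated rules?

By parent–child attribution (R3), Arjun Ferreira is treated as also owning Idris Ferreira's interest in Clearview Industries Corp, giving 13% + 52% = 65%.
By parent–child attribution (R3), Arjun Ferreira is treated as owning Idris Ferreira's 47% interest in Ashford Mining NL.
By parent–child attribution (R3), Arjun Ferreira is treated as owning Idris Ferreira's 8% interest in Northgate Logistics SA.
Chain via Clearview Industries Corp. (R1): 65% × 15% = 9.75% of Northgate Logistics SA.
Chain via Ashford Mining NL (R1): 47% × 25% = 11.75% of Northgate Logistics SA.
Direct interest in Northgate Logistics SA: 8%.
Aggregating (R2): 9.75% + 11.75% + 8% = 29.5%.

29.5%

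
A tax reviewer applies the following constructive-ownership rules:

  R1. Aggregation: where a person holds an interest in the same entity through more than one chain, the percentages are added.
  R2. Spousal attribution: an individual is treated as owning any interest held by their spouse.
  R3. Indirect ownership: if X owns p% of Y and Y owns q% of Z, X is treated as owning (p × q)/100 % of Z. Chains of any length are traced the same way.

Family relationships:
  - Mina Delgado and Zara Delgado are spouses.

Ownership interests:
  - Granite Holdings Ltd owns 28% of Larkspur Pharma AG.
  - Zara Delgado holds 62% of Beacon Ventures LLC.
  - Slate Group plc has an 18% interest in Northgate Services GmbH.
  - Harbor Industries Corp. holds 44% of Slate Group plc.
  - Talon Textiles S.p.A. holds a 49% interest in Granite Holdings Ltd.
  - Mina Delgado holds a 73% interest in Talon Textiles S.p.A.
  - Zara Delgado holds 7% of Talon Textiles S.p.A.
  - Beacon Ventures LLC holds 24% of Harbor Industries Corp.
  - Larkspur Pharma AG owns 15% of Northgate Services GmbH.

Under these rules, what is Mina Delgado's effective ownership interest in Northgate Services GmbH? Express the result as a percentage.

By spousal attribution (R2), Mina Delgado is treated as also owning Zara Delgado's interest in Talon Textiles S.p.A, giving 73% + 7% = 80%.
By spousal attribution (R2), Mina Delgado is treated as owning Zara Delgado's 62% interest in Beacon Ventures LLC.
Chain via Talon Textiles S.p.A. → Granite Holdings Ltd → Larkspur Pharma AG (R3): 80% × 49% × 28% × 15% = 1.6464% of Northgate Services GmbH.
Chain via Beacon Ventures LLC → Harbor Industries Corp. → Slate Group plc (R3): 62% × 24% × 44% × 18% = 1.178496% of Northgate Services GmbH.
Aggregating (R1): 1.6464% + 1.178496% = 2.824896%.

2.824896%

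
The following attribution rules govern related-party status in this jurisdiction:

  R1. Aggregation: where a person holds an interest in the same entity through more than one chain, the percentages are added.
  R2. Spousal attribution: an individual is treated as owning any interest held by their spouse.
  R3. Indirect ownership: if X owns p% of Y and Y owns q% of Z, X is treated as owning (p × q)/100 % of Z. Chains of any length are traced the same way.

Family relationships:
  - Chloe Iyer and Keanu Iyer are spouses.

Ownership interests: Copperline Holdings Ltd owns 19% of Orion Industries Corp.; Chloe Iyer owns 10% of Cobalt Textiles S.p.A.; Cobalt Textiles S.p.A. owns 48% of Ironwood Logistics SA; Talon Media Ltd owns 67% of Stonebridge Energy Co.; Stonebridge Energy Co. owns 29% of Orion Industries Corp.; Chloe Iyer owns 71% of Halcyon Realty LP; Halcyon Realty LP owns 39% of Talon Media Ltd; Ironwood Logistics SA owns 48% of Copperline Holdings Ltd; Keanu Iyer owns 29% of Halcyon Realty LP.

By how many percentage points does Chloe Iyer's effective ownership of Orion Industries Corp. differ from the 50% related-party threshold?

41.98454

By spousal attribution (R2), Chloe Iyer is treated as also owning Keanu Iyer's interest in Halcyon Realty LP, giving 71% + 29% = 100%.
Chain via Cobalt Textiles S.p.A. → Ironwood Logistics SA → Copperline Holdings Ltd (R3): 10% × 48% × 48% × 19% = 0.43776% of Orion Industries Corp.
Chain via Halcyon Realty LP → Talon Media Ltd → Stonebridge Energy Co. (R3): 100% × 39% × 67% × 29% = 7.5777% of Orion Industries Corp.
Aggregating (R1): 0.43776% + 7.5777% = 8.01546%.
8.01546% falls short of the 50% threshold by 41.98454 percentage points.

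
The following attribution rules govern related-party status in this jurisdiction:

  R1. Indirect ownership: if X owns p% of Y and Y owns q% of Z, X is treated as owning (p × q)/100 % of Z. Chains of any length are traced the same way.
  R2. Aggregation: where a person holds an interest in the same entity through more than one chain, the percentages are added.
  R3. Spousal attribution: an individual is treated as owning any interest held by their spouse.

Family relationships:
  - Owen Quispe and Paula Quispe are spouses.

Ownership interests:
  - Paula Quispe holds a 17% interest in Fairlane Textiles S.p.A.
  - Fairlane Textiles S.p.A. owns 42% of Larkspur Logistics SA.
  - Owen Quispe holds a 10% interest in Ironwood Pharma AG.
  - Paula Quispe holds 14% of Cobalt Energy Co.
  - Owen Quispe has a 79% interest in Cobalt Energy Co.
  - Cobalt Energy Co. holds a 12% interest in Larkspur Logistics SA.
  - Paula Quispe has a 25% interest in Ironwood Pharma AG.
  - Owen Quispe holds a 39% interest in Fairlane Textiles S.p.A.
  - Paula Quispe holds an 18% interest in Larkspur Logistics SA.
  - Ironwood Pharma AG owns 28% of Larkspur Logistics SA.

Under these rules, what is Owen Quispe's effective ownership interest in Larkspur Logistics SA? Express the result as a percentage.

62.48%

By spousal attribution (R3), Owen Quispe is treated as also owning Paula Quispe's interest in Cobalt Energy Co, giving 79% + 14% = 93%.
By spousal attribution (R3), Owen Quispe is treated as also owning Paula Quispe's interest in Ironwood Pharma AG, giving 10% + 25% = 35%.
By spousal attribution (R3), Owen Quispe is treated as also owning Paula Quispe's interest in Fairlane Textiles S.p.A, giving 39% + 17% = 56%.
By spousal attribution (R3), Owen Quispe is treated as owning Paula Quispe's 18% interest in Larkspur Logistics SA.
Chain via Cobalt Energy Co. (R1): 93% × 12% = 11.16% of Larkspur Logistics SA.
Chain via Ironwood Pharma AG (R1): 35% × 28% = 9.8% of Larkspur Logistics SA.
Chain via Fairlane Textiles S.p.A. (R1): 56% × 42% = 23.52% of Larkspur Logistics SA.
Direct interest in Larkspur Logistics SA: 18%.
Aggregating (R2): 11.16% + 9.8% + 23.52% + 18% = 62.48%.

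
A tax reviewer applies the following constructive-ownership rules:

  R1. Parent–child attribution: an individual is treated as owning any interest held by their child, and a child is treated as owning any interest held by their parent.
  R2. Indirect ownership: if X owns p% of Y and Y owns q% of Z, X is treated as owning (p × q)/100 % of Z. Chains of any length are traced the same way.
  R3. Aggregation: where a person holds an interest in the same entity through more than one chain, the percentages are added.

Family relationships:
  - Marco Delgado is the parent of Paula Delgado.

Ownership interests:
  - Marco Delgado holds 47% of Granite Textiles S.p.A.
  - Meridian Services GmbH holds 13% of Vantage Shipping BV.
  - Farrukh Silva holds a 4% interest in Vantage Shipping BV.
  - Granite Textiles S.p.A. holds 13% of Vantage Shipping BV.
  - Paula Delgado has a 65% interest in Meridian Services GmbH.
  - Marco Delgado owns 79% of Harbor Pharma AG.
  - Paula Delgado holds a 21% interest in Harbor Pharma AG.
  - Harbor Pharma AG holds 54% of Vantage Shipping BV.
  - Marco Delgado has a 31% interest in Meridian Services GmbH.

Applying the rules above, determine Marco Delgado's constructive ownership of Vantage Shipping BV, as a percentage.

By parent–child attribution (R1), Marco Delgado is treated as also owning Paula Delgado's interest in Meridian Services GmbH, giving 31% + 65% = 96%.
By parent–child attribution (R1), Marco Delgado is treated as also owning Paula Delgado's interest in Harbor Pharma AG, giving 79% + 21% = 100%.
Chain via Meridian Services GmbH (R2): 96% × 13% = 12.48% of Vantage Shipping BV.
Chain via Harbor Pharma AG (R2): 100% × 54% = 54% of Vantage Shipping BV.
Chain via Granite Textiles S.p.A. (R2): 47% × 13% = 6.11% of Vantage Shipping BV.
Aggregating (R3): 12.48% + 54% + 6.11% = 72.59%.

72.59%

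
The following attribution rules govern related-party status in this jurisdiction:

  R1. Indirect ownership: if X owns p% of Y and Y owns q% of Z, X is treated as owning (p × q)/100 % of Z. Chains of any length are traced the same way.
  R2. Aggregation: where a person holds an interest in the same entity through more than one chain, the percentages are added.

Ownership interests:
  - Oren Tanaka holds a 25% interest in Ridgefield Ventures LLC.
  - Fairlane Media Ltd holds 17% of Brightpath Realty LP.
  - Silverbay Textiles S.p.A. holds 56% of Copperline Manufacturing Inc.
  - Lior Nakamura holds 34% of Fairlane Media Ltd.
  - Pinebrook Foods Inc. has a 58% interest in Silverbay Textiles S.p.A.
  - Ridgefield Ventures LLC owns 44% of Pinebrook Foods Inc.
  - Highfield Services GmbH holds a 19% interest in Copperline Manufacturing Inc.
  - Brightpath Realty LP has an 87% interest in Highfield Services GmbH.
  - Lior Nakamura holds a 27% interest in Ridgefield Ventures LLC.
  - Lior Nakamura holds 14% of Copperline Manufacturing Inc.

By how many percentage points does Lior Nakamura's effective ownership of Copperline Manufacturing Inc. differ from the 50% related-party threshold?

Chain via Ridgefield Ventures LLC → Pinebrook Foods Inc. → Silverbay Textiles S.p.A. (R1): 27% × 44% × 58% × 56% = 3.858624% of Copperline Manufacturing Inc.
Chain via Fairlane Media Ltd → Brightpath Realty LP → Highfield Services GmbH (R1): 34% × 17% × 87% × 19% = 0.955434% of Copperline Manufacturing Inc.
Direct interest in Copperline Manufacturing Inc: 14%.
Aggregating (R2): 3.858624% + 0.955434% + 14% = 18.814058%.
18.814058% falls short of the 50% threshold by 31.185942 percentage points.

31.185942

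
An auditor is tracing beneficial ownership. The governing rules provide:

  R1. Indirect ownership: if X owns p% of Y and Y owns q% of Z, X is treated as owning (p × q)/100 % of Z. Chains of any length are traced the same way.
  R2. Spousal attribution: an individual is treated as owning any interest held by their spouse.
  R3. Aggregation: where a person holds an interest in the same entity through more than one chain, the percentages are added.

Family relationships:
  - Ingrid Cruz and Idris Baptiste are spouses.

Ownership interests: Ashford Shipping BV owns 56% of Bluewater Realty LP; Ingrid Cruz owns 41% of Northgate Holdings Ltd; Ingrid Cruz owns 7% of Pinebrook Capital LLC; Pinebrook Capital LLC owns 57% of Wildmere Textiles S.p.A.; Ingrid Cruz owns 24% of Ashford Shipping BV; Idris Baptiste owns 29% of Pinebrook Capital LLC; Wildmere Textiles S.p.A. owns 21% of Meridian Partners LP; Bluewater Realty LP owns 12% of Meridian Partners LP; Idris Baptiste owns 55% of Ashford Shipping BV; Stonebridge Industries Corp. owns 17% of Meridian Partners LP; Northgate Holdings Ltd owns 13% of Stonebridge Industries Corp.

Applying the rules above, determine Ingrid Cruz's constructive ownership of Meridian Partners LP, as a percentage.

By spousal attribution (R2), Ingrid Cruz is treated as also owning Idris Baptiste's interest in Ashford Shipping BV, giving 24% + 55% = 79%.
By spousal attribution (R2), Ingrid Cruz is treated as also owning Idris Baptiste's interest in Pinebrook Capital LLC, giving 7% + 29% = 36%.
Chain via Northgate Holdings Ltd → Stonebridge Industries Corp. (R1): 41% × 13% × 17% = 0.9061% of Meridian Partners LP.
Chain via Ashford Shipping BV → Bluewater Realty LP (R1): 79% × 56% × 12% = 5.3088% of Meridian Partners LP.
Chain via Pinebrook Capital LLC → Wildmere Textiles S.p.A. (R1): 36% × 57% × 21% = 4.3092% of Meridian Partners LP.
Aggregating (R3): 0.9061% + 5.3088% + 4.3092% = 10.5241%.

10.5241%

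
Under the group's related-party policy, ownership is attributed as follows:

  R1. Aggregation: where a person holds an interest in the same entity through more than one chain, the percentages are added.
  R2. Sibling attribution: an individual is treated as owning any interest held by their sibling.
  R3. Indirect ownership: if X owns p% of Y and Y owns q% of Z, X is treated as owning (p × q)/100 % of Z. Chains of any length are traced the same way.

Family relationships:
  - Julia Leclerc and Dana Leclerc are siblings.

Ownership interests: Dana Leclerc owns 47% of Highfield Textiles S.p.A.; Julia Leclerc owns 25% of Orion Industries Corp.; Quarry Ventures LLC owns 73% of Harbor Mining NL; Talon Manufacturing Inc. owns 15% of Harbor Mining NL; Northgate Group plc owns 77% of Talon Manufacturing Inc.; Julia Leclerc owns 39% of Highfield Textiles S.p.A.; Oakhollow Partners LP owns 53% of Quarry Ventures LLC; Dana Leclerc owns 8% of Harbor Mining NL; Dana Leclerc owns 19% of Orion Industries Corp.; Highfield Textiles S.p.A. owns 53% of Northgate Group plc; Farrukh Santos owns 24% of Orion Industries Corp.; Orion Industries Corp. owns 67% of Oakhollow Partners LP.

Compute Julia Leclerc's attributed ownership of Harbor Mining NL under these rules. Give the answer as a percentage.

By sibling attribution (R2), Julia Leclerc is treated as also owning Dana Leclerc's interest in Orion Industries Corp, giving 25% + 19% = 44%.
By sibling attribution (R2), Julia Leclerc is treated as also owning Dana Leclerc's interest in Highfield Textiles S.p.A, giving 39% + 47% = 86%.
By sibling attribution (R2), Julia Leclerc is treated as owning Dana Leclerc's 8% interest in Harbor Mining NL.
Chain via Orion Industries Corp. → Oakhollow Partners LP → Quarry Ventures LLC (R3): 44% × 67% × 53% × 73% = 11.405812% of Harbor Mining NL.
Chain via Highfield Textiles S.p.A. → Northgate Group plc → Talon Manufacturing Inc. (R3): 86% × 53% × 77% × 15% = 5.26449% of Harbor Mining NL.
Direct interest in Harbor Mining NL: 8%.
Aggregating (R1): 11.405812% + 5.26449% + 8% = 24.670302%.

24.670302%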